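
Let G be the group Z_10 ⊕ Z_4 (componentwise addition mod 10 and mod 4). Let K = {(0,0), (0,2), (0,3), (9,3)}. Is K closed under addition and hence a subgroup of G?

No

(9,3) ∈ K but its inverse (1,1) ∉ K, so K is not a subgroup.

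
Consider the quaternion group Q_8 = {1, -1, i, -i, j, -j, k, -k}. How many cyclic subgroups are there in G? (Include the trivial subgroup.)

5

Each element a generates a cyclic subgroup ⟨a⟩; distinct elements may generate the same one (a cyclic group of order d has φ(d) generators).
Cyclic subgroups by order — order 1: 1; order 2: 1; order 4: 3.
Total: 5.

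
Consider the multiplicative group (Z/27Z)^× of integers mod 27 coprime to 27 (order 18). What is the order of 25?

9

Compute successive powers of 25 mod 27: 25, 4, 19, 16, 22, 10, 7, 13, …; 25^9 ≡ 1 (mod 27).
So |⟨25⟩| = 9.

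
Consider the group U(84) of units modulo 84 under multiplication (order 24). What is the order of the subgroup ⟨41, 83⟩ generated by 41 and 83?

4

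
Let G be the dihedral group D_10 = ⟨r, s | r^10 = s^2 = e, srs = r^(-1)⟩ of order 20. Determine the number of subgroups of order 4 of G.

5

|G| = 20 and 4 | 20, so subgroups of order 4 are possible by Lagrange.
The subgroups of order 4 are: {e, r^5, r^2s, r^7s}; {e, r^5, r^3s, r^8s}; {e, r^5, r^4s, r^9s}; {e, r^5, s, r^5s}; … (5 in all).
So G has 5 subgroups of order 4.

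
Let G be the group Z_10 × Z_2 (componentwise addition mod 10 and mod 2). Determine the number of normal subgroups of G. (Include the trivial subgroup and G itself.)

G is abelian, so every subgroup is normal.
G has 10 subgroups in total, hence 10 normal subgroups.

10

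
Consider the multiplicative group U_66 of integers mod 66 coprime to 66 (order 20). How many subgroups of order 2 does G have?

3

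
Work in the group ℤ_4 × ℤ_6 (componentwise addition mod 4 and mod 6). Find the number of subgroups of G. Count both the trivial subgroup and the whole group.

|G| = 24, so by Lagrange every subgroup order divides 24. Divisors: 1, 2, 3, 4, 6, 8, 12, 24.
Subgroups by order — order 1: 1; order 2: 3; order 3: 1; order 4: 3; order 6: 3; order 8: 1; order 12: 3; order 24: 1.
Total: 1 + 3 + 1 + 3 + 3 + 1 + 3 + 1 = 16.

16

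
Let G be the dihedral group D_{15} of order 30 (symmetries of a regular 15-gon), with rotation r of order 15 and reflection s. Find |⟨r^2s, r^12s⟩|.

|⟨r^2s⟩| = 2 and |⟨r^12s⟩| = 2, so |H| is a multiple of lcm(2, 2) = 2 and divides |G| = 30.
Closing under the operation: H = {e, r^5, r^10, r^2s, r^7s, r^12s}, so |H| = 6.

6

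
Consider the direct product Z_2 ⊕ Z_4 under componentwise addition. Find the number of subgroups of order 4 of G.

3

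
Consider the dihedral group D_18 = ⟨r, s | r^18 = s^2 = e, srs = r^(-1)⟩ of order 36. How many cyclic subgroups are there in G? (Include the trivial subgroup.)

A cyclic subgroup of order d is generated by each of its φ(d) elements of order d, so the cyclic subgroups of order d number (#elements of order d)/φ(d).
Cyclic subgroups by order — order 1: 1; order 2: 19; order 3: 1; order 6: 1; order 9: 1; order 18: 1.
Total: 24.

24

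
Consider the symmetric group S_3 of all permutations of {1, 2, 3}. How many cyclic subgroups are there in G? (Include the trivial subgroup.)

5

Each element a generates a cyclic subgroup ⟨a⟩; distinct elements may generate the same one (a cyclic group of order d has φ(d) generators).
Cyclic subgroups by order — order 1: 1; order 2: 3; order 3: 1.
Total: 5.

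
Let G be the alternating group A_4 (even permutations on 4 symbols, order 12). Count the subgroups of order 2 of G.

|G| = 12 and 2 | 12, so subgroups of order 2 are possible by Lagrange.
The subgroups of order 2 are: {e, (1 2)(3 4)}; {e, (1 3)(2 4)}; {e, (1 4)(2 3)}.
So G has 3 subgroups of order 2.

3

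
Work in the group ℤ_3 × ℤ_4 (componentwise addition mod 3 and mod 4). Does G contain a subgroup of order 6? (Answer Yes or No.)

Yes

6 | 12. A subgroup of order 6 is {(0,0), (0,2), (1,0), (1,2), (2,0), (2,2)}.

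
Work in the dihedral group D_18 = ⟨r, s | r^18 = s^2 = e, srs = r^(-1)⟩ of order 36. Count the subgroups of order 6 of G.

7

|G| = 36 and 6 | 36, so subgroups of order 6 are possible by Lagrange.
The subgroups of order 6 are: {e, r^6, r^12, r^4s, r^10s, r^16s}; {e, r^6, r^12, r^5s, r^11s, r^17s}; {e, r^6, r^12, s, r^6s, r^12s}; {e, r^6, r^12, rs, r^7s, r^13s}; … (7 in all).
So G has 7 subgroups of order 6.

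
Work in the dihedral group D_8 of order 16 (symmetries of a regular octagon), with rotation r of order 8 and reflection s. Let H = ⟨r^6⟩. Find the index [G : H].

|⟨r^6⟩| = 4 and |G| = 16.
By Lagrange, [G : H] = |G|/|H| = 16/4 = 4.

4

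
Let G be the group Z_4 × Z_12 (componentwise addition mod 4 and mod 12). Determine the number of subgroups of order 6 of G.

|G| = 48 and 6 | 48, so subgroups of order 6 are possible by Lagrange.
The subgroups of order 6 are: {(0,0), (0,2), (0,4), (0,6), (0,8), (0,10)}; {(0,0), (0,4), (0,8), (2,0), (2,4), (2,8)}; {(0,0), (0,4), (0,8), (2,2), (2,6), (2,10)}.
So G has 3 subgroups of order 6.

3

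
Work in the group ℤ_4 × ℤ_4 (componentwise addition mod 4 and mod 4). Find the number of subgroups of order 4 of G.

7

|G| = 16 and 4 | 16, so subgroups of order 4 are possible by Lagrange.
The subgroups of order 4 are: {(0,0), (0,1), (0,2), (0,3)}; {(0,0), (0,2), (2,0), (2,2)}; {(0,0), (0,2), (2,1), (2,3)}; {(0,0), (1,0), (2,0), (3,0)}; … (7 in all).
So G has 7 subgroups of order 4.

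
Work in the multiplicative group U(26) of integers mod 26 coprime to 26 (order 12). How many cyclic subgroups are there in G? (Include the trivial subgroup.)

Each element a generates a cyclic subgroup ⟨a⟩; distinct elements may generate the same one (a cyclic group of order d has φ(d) generators).
Cyclic subgroups by order — order 1: 1; order 2: 1; order 3: 1; order 4: 1; order 6: 1; order 12: 1.
Total: 6.

6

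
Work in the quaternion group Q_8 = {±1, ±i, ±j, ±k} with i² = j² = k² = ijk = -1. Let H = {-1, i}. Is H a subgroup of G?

The identity 1 ∉ H, so H is not a subgroup.

No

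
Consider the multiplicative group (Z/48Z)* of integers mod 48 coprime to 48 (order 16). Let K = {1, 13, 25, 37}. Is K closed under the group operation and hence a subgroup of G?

|K| = 4 divides |G| = 16, consistent with Lagrange.
K contains the identity, every element's inverse is in K, and K is closed under ·: it is a subgroup.
In fact K = ⟨37⟩.

Yes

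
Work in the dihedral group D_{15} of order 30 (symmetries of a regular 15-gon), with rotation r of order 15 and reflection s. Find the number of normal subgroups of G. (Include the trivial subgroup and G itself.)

5

G has 28 subgroups. Checking conjugation-invariance by order — order 1: 1/1 normal; order 2: 0/15 normal; order 3: 1/1 normal; order 5: 1/1 normal; order 6: 0/5 normal; order 10: 0/3 normal; order 15: 1/1 normal; order 30: 1/1 normal.
Total normal subgroups: 5.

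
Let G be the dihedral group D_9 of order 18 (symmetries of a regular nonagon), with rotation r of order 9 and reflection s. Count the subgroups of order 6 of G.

3

|G| = 18 and 6 | 18, so subgroups of order 6 are possible by Lagrange.
The subgroups of order 6 are: {e, r^3, r^6, r^2s, r^5s, r^8s}; {e, r^3, r^6, s, r^3s, r^6s}; {e, r^3, r^6, rs, r^4s, r^7s}.
So G has 3 subgroups of order 6.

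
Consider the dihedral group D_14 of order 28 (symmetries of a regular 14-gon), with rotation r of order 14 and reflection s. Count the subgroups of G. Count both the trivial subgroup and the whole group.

|G| = 28, so by Lagrange every subgroup order divides 28. Divisors: 1, 2, 4, 7, 14, 28.
Subgroups by order — order 1: 1; order 2: 15; order 4: 7; order 7: 1; order 14: 3; order 28: 1.
Total: 1 + 15 + 7 + 1 + 3 + 1 = 28.

28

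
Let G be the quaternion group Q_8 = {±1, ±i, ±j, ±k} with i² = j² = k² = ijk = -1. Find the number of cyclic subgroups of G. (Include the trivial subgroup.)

Each element a generates a cyclic subgroup ⟨a⟩; distinct elements may generate the same one (a cyclic group of order d has φ(d) generators).
Cyclic subgroups by order — order 1: 1; order 2: 1; order 4: 3.
Total: 5.

5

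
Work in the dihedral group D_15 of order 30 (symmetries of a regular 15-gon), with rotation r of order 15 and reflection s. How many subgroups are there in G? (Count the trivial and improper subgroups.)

|G| = 30, so by Lagrange every subgroup order divides 30. Divisors: 1, 2, 3, 5, 6, 10, 15, 30.
Subgroups by order — order 1: 1; order 2: 15; order 3: 1; order 5: 1; order 6: 5; order 10: 3; order 15: 1; order 30: 1.
Total: 1 + 15 + 1 + 1 + 5 + 3 + 1 + 1 = 28.

28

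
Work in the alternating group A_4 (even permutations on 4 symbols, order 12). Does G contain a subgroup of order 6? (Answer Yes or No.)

No

6 | 12, so Lagrange does not rule it out; but checking all subgroups of G, none has order 6.
(A_4 is the standard example that the converse of Lagrange fails.)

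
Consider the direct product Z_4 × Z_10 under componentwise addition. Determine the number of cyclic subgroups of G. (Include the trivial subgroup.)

Group the elements of G by the cyclic subgroup they generate; each cyclic subgroup of order d accounts for φ(d) elements.
Cyclic subgroups by order — order 1: 1; order 2: 3; order 4: 2; order 5: 1; order 10: 3; order 20: 2.
Total: 12.

12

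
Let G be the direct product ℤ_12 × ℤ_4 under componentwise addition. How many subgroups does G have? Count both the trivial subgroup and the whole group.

|G| = 48, so by Lagrange every subgroup order divides 48. Divisors: 1, 2, 3, 4, 6, 8, 12, 16, 24, 48.
Subgroups by order — order 1: 1; order 2: 3; order 3: 1; order 4: 7; order 6: 3; order 8: 3; order 12: 7; order 16: 1; order 24: 3; order 48: 1.
Total: 1 + 3 + 1 + 7 + 3 + 3 + 7 + 1 + 3 + 1 = 30.

30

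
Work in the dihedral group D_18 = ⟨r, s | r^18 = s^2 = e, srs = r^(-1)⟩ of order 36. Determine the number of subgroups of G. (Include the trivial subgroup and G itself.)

|G| = 36, so by Lagrange every subgroup order divides 36. Divisors: 1, 2, 3, 4, 6, 9, 12, 18, 36.
Subgroups by order — order 1: 1; order 2: 19; order 3: 1; order 4: 9; order 6: 7; order 9: 1; order 12: 3; order 18: 3; order 36: 1.
Total: 1 + 19 + 1 + 9 + 7 + 1 + 3 + 3 + 1 = 45.

45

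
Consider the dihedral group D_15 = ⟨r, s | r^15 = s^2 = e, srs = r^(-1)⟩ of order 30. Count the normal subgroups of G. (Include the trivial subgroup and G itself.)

5

G has 28 subgroups. Checking conjugation-invariance by order — order 1: 1/1 normal; order 2: 0/15 normal; order 3: 1/1 normal; order 5: 1/1 normal; order 6: 0/5 normal; order 10: 0/3 normal; order 15: 1/1 normal; order 30: 1/1 normal.
Total normal subgroups: 5.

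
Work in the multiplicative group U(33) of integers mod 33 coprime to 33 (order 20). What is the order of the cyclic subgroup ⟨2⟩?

Compute successive powers of 2 mod 33: 2, 4, 8, 16, 32, 31, 29, 25, …; 2^10 ≡ 1 (mod 33).
So |⟨2⟩| = 10.

10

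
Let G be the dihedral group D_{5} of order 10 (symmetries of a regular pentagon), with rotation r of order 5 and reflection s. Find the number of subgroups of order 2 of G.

5

|G| = 10 and 2 | 10, so subgroups of order 2 are possible by Lagrange.
The subgroups of order 2 are: {e, r^2s}; {e, r^3s}; {e, r^4s}; {e, rs}; … (5 in all).
So G has 5 subgroups of order 2.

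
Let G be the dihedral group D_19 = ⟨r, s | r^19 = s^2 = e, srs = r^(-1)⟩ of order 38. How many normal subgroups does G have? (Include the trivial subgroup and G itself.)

G has 22 subgroups. Checking conjugation-invariance by order — order 1: 1/1 normal; order 2: 0/19 normal; order 19: 1/1 normal; order 38: 1/1 normal.
Total normal subgroups: 3.

3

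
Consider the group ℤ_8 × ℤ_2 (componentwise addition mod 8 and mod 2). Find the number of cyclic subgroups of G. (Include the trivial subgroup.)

Each element a generates a cyclic subgroup ⟨a⟩; distinct elements may generate the same one (a cyclic group of order d has φ(d) generators).
Cyclic subgroups by order — order 1: 1; order 2: 3; order 4: 2; order 8: 2.
Total: 8.

8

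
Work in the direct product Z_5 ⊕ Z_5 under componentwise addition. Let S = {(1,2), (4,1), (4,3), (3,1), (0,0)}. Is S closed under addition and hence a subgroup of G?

(3,1) ∈ S but its inverse (2,4) ∉ S, so S is not a subgroup.

No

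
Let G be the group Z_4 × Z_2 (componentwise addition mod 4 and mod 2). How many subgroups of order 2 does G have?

3

|G| = 8 and 2 | 8, so subgroups of order 2 are possible by Lagrange.
The subgroups of order 2 are: {(0,0), (0,1)}; {(0,0), (2,0)}; {(0,0), (2,1)}.
So G has 3 subgroups of order 2.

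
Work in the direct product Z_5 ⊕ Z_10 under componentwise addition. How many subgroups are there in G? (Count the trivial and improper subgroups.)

|G| = 50, so by Lagrange every subgroup order divides 50. Divisors: 1, 2, 5, 10, 25, 50.
Subgroups by order — order 1: 1; order 2: 1; order 5: 6; order 10: 6; order 25: 1; order 50: 1.
Total: 1 + 1 + 6 + 6 + 1 + 1 = 16.

16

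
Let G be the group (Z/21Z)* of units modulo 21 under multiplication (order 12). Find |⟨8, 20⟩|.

|⟨8⟩| = 2 and |⟨20⟩| = 2, so |H| is a multiple of lcm(2, 2) = 2 and divides |G| = 12.
Closing under the operation: H = {1, 8, 13, 20}, so |H| = 4.

4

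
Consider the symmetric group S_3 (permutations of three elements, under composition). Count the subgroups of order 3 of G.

|G| = 6 and 3 | 6, so subgroups of order 3 are possible by Lagrange.
The subgroups of order 3 are: {e, (1 2 3), (1 3 2)}.
So G has 1 subgroup of order 3.

1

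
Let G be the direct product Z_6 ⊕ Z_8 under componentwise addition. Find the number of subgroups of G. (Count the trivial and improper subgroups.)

22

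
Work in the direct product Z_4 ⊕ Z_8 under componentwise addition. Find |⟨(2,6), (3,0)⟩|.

|⟨(2,6)⟩| = 4 and |⟨(3,0)⟩| = 4, so |H| is a multiple of lcm(4, 4) = 4 and divides |G| = 32.
Closing under the operation: H = {(0,0), (0,2), (0,4), (0,6), (1,0), (1,2), (1,4), (1,6), (2,0), (2,2), (2,4), (2,6), (3,0), (3,2), (3,4), (3,6)}, so |H| = 16.

16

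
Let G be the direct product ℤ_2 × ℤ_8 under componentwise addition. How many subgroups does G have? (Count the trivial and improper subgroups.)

|G| = 16, so by Lagrange every subgroup order divides 16. Divisors: 1, 2, 4, 8, 16.
Subgroups by order — order 1: 1; order 2: 3; order 4: 3; order 8: 3; order 16: 1.
Total: 1 + 3 + 3 + 3 + 1 = 11.

11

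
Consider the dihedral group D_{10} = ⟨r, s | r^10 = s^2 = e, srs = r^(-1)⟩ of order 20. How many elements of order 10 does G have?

The elements of order 10 are: r, r^3, r^7, r^9.
That's 4.

4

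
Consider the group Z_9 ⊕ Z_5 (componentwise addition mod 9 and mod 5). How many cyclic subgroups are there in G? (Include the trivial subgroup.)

Group the elements of G by the cyclic subgroup they generate; each cyclic subgroup of order d accounts for φ(d) elements.
Cyclic subgroups by order — order 1: 1; order 3: 1; order 5: 1; order 9: 1; order 15: 1; order 45: 1.
Total: 6.

6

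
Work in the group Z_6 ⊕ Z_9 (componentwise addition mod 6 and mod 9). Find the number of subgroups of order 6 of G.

4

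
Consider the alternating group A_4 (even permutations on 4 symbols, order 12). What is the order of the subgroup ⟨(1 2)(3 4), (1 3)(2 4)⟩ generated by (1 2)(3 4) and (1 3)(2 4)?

4

|⟨(1 2)(3 4)⟩| = 2 and |⟨(1 3)(2 4)⟩| = 2, so |H| is a multiple of lcm(2, 2) = 2 and divides |G| = 12.
Closing under the operation: H = {e, (1 2)(3 4), (1 3)(2 4), (1 4)(2 3)}, so |H| = 4.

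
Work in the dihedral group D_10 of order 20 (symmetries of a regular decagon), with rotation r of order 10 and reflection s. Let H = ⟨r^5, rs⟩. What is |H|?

|⟨r^5⟩| = 2 and |⟨rs⟩| = 2, so |H| is a multiple of lcm(2, 2) = 2 and divides |G| = 20.
Closing under the operation: H = {e, r^5, rs, r^6s}, so |H| = 4.

4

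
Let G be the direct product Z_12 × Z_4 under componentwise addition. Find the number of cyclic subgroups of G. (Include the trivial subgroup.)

20

A cyclic subgroup of order d is generated by each of its φ(d) elements of order d, so the cyclic subgroups of order d number (#elements of order d)/φ(d).
Cyclic subgroups by order — order 1: 1; order 2: 3; order 3: 1; order 4: 6; order 6: 3; order 12: 6.
Total: 20.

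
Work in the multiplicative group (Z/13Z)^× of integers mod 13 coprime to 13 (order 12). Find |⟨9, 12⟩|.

|⟨9⟩| = 3 and |⟨12⟩| = 2, so |H| is a multiple of lcm(3, 2) = 6 and divides |G| = 12.
Closing under the operation: H = {1, 3, 4, 9, 10, 12}, so |H| = 6.

6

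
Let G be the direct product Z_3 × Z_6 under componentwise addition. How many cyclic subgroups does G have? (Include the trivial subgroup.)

10

A cyclic subgroup of order d is generated by each of its φ(d) elements of order d, so the cyclic subgroups of order d number (#elements of order d)/φ(d).
Cyclic subgroups by order — order 1: 1; order 2: 1; order 3: 4; order 6: 4.
Total: 10.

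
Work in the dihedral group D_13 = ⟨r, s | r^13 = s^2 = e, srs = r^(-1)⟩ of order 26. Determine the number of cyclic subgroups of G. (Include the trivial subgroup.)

A cyclic subgroup of order d is generated by each of its φ(d) elements of order d, so the cyclic subgroups of order d number (#elements of order d)/φ(d).
Cyclic subgroups by order — order 1: 1; order 2: 13; order 13: 1.
Total: 15.

15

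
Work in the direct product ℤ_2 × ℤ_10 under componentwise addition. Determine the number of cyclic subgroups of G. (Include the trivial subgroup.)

Each element a generates a cyclic subgroup ⟨a⟩; distinct elements may generate the same one (a cyclic group of order d has φ(d) generators).
Cyclic subgroups by order — order 1: 1; order 2: 3; order 5: 1; order 10: 3.
Total: 8.

8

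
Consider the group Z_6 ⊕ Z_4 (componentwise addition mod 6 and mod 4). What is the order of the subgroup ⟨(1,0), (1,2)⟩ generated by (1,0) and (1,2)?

12

|⟨(1,0)⟩| = 6 and |⟨(1,2)⟩| = 6, so |H| is a multiple of lcm(6, 6) = 6 and divides |G| = 24.
Closing under the operation: H = {(0,0), (0,2), (1,0), (1,2), (2,0), (2,2), (3,0), (3,2), (4,0), (4,2), (5,0), (5,2)}, so |H| = 12.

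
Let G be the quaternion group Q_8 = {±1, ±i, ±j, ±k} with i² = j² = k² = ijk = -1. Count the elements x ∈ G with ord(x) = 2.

1

The elements of order 2 are: -1.
That's 1.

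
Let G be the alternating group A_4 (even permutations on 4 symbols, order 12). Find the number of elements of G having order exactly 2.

3

The elements of order 2 are: (1 2)(3 4), (1 3)(2 4), (1 4)(2 3).
That's 3.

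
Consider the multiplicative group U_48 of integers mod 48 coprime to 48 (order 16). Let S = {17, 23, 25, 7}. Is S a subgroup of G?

No

The identity 1 ∉ S, so S is not a subgroup.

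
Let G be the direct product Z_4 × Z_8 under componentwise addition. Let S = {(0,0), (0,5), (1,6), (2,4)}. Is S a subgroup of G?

(0,5) ∈ S but its inverse (0,3) ∉ S, so S is not a subgroup.

No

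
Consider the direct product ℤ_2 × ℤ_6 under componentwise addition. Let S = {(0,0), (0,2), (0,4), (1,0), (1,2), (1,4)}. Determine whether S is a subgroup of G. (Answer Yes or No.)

Yes

|S| = 6 divides |G| = 12, consistent with Lagrange.
S contains the identity, every element's inverse is in S, and S is closed under +: it is a subgroup.
In fact S = ⟨(1,2)⟩.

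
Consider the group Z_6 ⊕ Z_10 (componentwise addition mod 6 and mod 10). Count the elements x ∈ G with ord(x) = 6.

An element (a,b) has order lcm(ord(a), ord(b)); count pairs with lcm equal to 6.
Enumerating gives 6 such elements.

6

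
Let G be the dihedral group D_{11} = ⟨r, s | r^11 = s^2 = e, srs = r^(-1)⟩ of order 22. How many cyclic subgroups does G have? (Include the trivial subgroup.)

Group the elements of G by the cyclic subgroup they generate; each cyclic subgroup of order d accounts for φ(d) elements.
Cyclic subgroups by order — order 1: 1; order 2: 11; order 11: 1.
Total: 13.

13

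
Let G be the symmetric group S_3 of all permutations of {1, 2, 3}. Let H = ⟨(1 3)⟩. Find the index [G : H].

3

|⟨(1 3)⟩| = 2 and |G| = 6.
By Lagrange, [G : H] = |G|/|H| = 6/2 = 3.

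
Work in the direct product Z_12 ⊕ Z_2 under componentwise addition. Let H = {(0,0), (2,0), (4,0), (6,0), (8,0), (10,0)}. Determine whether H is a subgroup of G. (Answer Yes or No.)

Yes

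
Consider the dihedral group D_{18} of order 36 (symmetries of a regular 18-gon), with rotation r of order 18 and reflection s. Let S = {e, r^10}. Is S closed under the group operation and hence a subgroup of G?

r^10 ∈ S but its inverse r^8 ∉ S, so S is not a subgroup.

No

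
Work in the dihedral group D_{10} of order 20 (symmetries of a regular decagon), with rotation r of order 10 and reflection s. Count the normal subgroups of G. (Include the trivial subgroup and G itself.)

G has 22 subgroups. Checking conjugation-invariance by order — order 1: 1/1 normal; order 2: 1/11 normal; order 4: 0/5 normal; order 5: 1/1 normal; order 10: 3/3 normal; order 20: 1/1 normal.
Total normal subgroups: 7.

7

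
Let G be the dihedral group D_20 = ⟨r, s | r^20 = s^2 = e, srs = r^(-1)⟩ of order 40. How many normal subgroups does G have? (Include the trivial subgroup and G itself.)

9

G has 48 subgroups. Checking conjugation-invariance by order — order 1: 1/1 normal; order 2: 1/21 normal; order 4: 1/11 normal; order 5: 1/1 normal; order 8: 0/5 normal; order 10: 1/5 normal; order 20: 3/3 normal; order 40: 1/1 normal.
Total normal subgroups: 9.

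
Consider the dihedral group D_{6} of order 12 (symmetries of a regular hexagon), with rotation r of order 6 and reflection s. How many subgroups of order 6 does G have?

|G| = 12 and 6 | 12, so subgroups of order 6 are possible by Lagrange.
The subgroups of order 6 are: {e, r, r^2, r^3, r^4, r^5}; {e, r^2, r^4, s, r^2s, r^4s}; {e, r^2, r^4, rs, r^3s, r^5s}.
So G has 3 subgroups of order 6.

3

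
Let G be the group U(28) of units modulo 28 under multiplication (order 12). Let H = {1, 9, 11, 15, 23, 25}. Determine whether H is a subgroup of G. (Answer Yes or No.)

Yes

|H| = 6 divides |G| = 12, consistent with Lagrange.
H contains the identity, every element's inverse is in H, and H is closed under ·: it is a subgroup.
In fact H = ⟨23⟩.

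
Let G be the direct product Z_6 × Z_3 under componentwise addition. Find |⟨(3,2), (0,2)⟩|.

6

|⟨(3,2)⟩| = 6 and |⟨(0,2)⟩| = 3, so |H| is a multiple of lcm(6, 3) = 6 and divides |G| = 18.
Closing under the operation: H = {(0,0), (0,1), (0,2), (3,0), (3,1), (3,2)}, so |H| = 6.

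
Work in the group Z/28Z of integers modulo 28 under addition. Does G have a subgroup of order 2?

2 | 28. A subgroup of order 2 is {0, 14}.

Yes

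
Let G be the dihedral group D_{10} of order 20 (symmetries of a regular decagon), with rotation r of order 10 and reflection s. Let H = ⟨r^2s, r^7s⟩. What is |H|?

4

|⟨r^2s⟩| = 2 and |⟨r^7s⟩| = 2, so |H| is a multiple of lcm(2, 2) = 2 and divides |G| = 20.
Closing under the operation: H = {e, r^5, r^2s, r^7s}, so |H| = 4.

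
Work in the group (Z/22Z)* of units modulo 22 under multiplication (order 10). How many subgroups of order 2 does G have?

1

|G| = 10 and 2 | 10, so subgroups of order 2 are possible by Lagrange.
The subgroups of order 2 are: {1, 21}.
So G has 1 subgroup of order 2.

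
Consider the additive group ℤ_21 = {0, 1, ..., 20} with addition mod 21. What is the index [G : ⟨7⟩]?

7

|⟨7⟩| = 3 and |G| = 21.
By Lagrange, [G : H] = |G|/|H| = 21/3 = 7.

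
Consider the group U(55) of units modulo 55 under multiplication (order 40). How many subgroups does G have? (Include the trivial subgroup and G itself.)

16

|G| = 40, so by Lagrange every subgroup order divides 40. Divisors: 1, 2, 4, 5, 8, 10, 20, 40.
Subgroups by order — order 1: 1; order 2: 3; order 4: 3; order 5: 1; order 8: 1; order 10: 3; order 20: 3; order 40: 1.
Total: 1 + 3 + 3 + 1 + 1 + 3 + 3 + 1 = 16.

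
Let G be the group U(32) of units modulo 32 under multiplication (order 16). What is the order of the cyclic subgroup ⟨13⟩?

8

Compute successive powers of 13 mod 32: 13, 9, 21, 17, 29, 25, 5, 1; 13^8 ≡ 1 (mod 32).
So |⟨13⟩| = 8.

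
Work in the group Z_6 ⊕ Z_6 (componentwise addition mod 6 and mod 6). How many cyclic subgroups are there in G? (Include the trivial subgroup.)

20

Group the elements of G by the cyclic subgroup they generate; each cyclic subgroup of order d accounts for φ(d) elements.
Cyclic subgroups by order — order 1: 1; order 2: 3; order 3: 4; order 6: 12.
Total: 20.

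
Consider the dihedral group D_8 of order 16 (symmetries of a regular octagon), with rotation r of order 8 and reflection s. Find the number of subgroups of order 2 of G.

|G| = 16 and 2 | 16, so subgroups of order 2 are possible by Lagrange.
The subgroups of order 2 are: {e, r^2s}; {e, r^3s}; {e, r^4}; {e, r^4s}; … (9 in all).
So G has 9 subgroups of order 2.

9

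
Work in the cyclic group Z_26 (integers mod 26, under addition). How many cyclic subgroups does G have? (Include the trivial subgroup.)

4

Group the elements of G by the cyclic subgroup they generate; each cyclic subgroup of order d accounts for φ(d) elements.
Cyclic subgroups by order — order 1: 1; order 2: 1; order 13: 1; order 26: 1.
Total: 4.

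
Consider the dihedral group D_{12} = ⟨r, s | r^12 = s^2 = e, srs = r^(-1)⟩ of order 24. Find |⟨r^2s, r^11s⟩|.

|⟨r^2s⟩| = 2 and |⟨r^11s⟩| = 2, so |H| is a multiple of lcm(2, 2) = 2 and divides |G| = 24.
Closing under the operation: H = {e, r^3, r^6, r^9, r^2s, r^5s, r^8s, r^11s}, so |H| = 8.

8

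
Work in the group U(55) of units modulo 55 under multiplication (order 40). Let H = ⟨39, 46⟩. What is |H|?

|⟨39⟩| = 10 and |⟨46⟩| = 10, so |H| is a multiple of lcm(10, 10) = 10 and divides |G| = 40.
Closing under the operation: H = {1, 4, 6, 9, 14, 16, 19, 21, 24, 26, 29, 31, 34, 36, 39, 41, 46, 49, 51, 54}, so |H| = 20.

20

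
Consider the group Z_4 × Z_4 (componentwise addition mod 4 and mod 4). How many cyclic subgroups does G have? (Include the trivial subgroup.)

10

Group the elements of G by the cyclic subgroup they generate; each cyclic subgroup of order d accounts for φ(d) elements.
Cyclic subgroups by order — order 1: 1; order 2: 3; order 4: 6.
Total: 10.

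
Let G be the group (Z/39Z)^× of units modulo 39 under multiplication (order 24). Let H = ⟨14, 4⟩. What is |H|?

12

|⟨14⟩| = 2 and |⟨4⟩| = 6, so |H| is a multiple of lcm(2, 6) = 6 and divides |G| = 24.
Closing under the operation: H = {1, 4, 10, 14, 16, 17, 22, 23, 25, 29, 35, 38}, so |H| = 12.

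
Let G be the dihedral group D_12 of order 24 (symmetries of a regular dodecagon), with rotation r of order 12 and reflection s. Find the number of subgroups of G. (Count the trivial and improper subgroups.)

34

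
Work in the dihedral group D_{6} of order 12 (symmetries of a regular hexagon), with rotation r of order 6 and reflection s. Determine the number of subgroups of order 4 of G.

|G| = 12 and 4 | 12, so subgroups of order 4 are possible by Lagrange.
The subgroups of order 4 are: {e, r^3, r^2s, r^5s}; {e, r^3, s, r^3s}; {e, r^3, rs, r^4s}.
So G has 3 subgroups of order 4.

3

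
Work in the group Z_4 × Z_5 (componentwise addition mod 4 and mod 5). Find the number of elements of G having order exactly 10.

An element (a,b) has order lcm(ord(a), ord(b)); count pairs with lcm equal to 10.
Enumerating gives 4 such elements.

4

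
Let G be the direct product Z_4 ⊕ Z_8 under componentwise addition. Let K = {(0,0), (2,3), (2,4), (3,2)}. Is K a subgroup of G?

(2,3) ∈ K but its inverse (2,5) ∉ K, so K is not a subgroup.

No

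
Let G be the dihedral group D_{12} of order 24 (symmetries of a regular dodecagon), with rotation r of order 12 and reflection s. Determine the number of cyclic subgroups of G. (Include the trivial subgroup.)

A cyclic subgroup of order d is generated by each of its φ(d) elements of order d, so the cyclic subgroups of order d number (#elements of order d)/φ(d).
Cyclic subgroups by order — order 1: 1; order 2: 13; order 3: 1; order 4: 1; order 6: 1; order 12: 1.
Total: 18.

18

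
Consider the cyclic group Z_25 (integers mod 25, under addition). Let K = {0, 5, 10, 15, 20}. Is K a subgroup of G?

Yes

|K| = 5 divides |G| = 25, consistent with Lagrange.
K contains the identity, every element's inverse is in K, and K is closed under +: it is a subgroup.
In fact K = ⟨20⟩.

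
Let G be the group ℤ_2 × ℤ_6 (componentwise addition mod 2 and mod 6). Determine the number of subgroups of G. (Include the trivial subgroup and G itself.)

10

|G| = 12, so by Lagrange every subgroup order divides 12. Divisors: 1, 2, 3, 4, 6, 12.
Subgroups by order — order 1: 1; order 2: 3; order 3: 1; order 4: 1; order 6: 3; order 12: 1.
Total: 1 + 3 + 1 + 1 + 3 + 1 = 10.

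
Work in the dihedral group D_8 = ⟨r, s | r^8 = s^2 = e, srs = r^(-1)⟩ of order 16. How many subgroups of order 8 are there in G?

|G| = 16 and 8 | 16, so subgroups of order 8 are possible by Lagrange.
The subgroups of order 8 are: {e, r, r^2, r^3, r^4, r^5, r^6, r^7}; {e, r^2, r^4, r^6, s, r^2s, r^4s, r^6s}; {e, r^2, r^4, r^6, rs, r^3s, r^5s, r^7s}.
So G has 3 subgroups of order 8.

3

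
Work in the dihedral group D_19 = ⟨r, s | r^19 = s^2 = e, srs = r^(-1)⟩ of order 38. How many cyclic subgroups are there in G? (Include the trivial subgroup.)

Group the elements of G by the cyclic subgroup they generate; each cyclic subgroup of order d accounts for φ(d) elements.
Cyclic subgroups by order — order 1: 1; order 2: 19; order 19: 1.
Total: 21.

21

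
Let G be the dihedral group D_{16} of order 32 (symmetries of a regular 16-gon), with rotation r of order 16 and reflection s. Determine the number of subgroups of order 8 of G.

|G| = 32 and 8 | 32, so subgroups of order 8 are possible by Lagrange.
The subgroups of order 8 are: {e, r^2, r^4, r^6, r^8, r^10, r^12, r^14}; {e, r^4, r^8, r^12, r^2s, r^6s, r^10s, r^14s}; {e, r^4, r^8, r^12, r^3s, r^7s, r^11s, r^15s}; {e, r^4, r^8, r^12, s, r^4s, r^8s, r^12s}; … (5 in all).
So G has 5 subgroups of order 8.

5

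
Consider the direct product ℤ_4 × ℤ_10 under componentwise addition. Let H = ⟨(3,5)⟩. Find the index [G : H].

|⟨(3,5)⟩| = 4 and |G| = 40.
By Lagrange, [G : H] = |G|/|H| = 40/4 = 10.

10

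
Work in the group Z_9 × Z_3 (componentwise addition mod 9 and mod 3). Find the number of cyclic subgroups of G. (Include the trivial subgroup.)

Each element a generates a cyclic subgroup ⟨a⟩; distinct elements may generate the same one (a cyclic group of order d has φ(d) generators).
Cyclic subgroups by order — order 1: 1; order 3: 4; order 9: 3.
Total: 8.

8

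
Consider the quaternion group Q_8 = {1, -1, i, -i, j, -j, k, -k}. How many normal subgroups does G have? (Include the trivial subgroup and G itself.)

6

G has 6 subgroups. Checking conjugation-invariance by order — order 1: 1/1 normal; order 2: 1/1 normal; order 4: 3/3 normal; order 8: 1/1 normal.
Total normal subgroups: 6.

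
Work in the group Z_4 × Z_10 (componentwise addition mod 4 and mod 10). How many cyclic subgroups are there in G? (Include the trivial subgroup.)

12

A cyclic subgroup of order d is generated by each of its φ(d) elements of order d, so the cyclic subgroups of order d number (#elements of order d)/φ(d).
Cyclic subgroups by order — order 1: 1; order 2: 3; order 4: 2; order 5: 1; order 10: 3; order 20: 2.
Total: 12.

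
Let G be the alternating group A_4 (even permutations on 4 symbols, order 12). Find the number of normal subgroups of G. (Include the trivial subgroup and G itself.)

3

G has 10 subgroups. Checking conjugation-invariance by order — order 1: 1/1 normal; order 2: 0/3 normal; order 3: 0/4 normal; order 4: 1/1 normal; order 12: 1/1 normal.
Total normal subgroups: 3.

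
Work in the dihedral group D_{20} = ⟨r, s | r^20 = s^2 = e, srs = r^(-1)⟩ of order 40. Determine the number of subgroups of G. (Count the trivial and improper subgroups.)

48

|G| = 40, so by Lagrange every subgroup order divides 40. Divisors: 1, 2, 4, 5, 8, 10, 20, 40.
Subgroups by order — order 1: 1; order 2: 21; order 4: 11; order 5: 1; order 8: 5; order 10: 5; order 20: 3; order 40: 1.
Total: 1 + 21 + 11 + 1 + 5 + 5 + 3 + 1 = 48.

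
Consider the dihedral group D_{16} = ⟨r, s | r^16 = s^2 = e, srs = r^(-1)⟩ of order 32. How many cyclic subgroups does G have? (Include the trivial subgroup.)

21

A cyclic subgroup of order d is generated by each of its φ(d) elements of order d, so the cyclic subgroups of order d number (#elements of order d)/φ(d).
Cyclic subgroups by order — order 1: 1; order 2: 17; order 4: 1; order 8: 1; order 16: 1.
Total: 21.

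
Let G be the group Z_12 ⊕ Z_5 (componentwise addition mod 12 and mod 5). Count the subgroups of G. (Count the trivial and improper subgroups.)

12

|G| = 60, so by Lagrange every subgroup order divides 60. Divisors: 1, 2, 3, 4, 5, 6, 10, 12, 15, 20, 30, 60.
Subgroups by order — order 1: 1; order 2: 1; order 3: 1; order 4: 1; order 5: 1; order 6: 1; order 10: 1; order 12: 1; order 15: 1; order 20: 1; order 30: 1; order 60: 1.
Total: 1 + 1 + 1 + 1 + 1 + 1 + 1 + 1 + 1 + 1 + 1 + 1 = 12.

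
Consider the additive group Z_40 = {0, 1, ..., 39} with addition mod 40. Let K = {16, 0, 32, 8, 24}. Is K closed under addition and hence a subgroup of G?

|K| = 5 divides |G| = 40, consistent with Lagrange.
K contains the identity, every element's inverse is in K, and K is closed under +: it is a subgroup.
In fact K = ⟨16⟩.

Yes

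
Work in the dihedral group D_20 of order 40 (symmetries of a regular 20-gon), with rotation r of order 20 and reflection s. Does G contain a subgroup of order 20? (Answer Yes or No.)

20 | 40. A subgroup of order 20 is {e, r, r^2, r^3, r^4, r^5, r^6, r^7, r^8, r^9, r^10, r^11, r^12, r^13, r^14, r^15, r^16, r^17, r^18, r^19}.

Yes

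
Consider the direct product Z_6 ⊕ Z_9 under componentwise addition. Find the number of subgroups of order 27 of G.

1

|G| = 54 and 27 | 54, so subgroups of order 27 are possible by Lagrange.
The subgroups of order 27 are: {(0,0), (0,1), (0,2), (0,3), (0,4), (0,5), (0,6), (0,7), (0,8), (2,0), (2,1), (2,2), (2,3), (2,4), (2,5), (2,6), (2,7), (2,8), (4,0), (4,1), (4,2), (4,3), (4,4), (4,5), (4,6), (4,7), (4,8)}.
So G has 1 subgroup of order 27.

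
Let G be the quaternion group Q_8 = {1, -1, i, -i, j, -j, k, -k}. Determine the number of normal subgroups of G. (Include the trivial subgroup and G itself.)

6

G has 6 subgroups. Checking conjugation-invariance by order — order 1: 1/1 normal; order 2: 1/1 normal; order 4: 3/3 normal; order 8: 1/1 normal.
Total normal subgroups: 6.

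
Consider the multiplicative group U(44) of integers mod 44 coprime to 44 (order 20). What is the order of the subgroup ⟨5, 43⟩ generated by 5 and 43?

10

|⟨5⟩| = 5 and |⟨43⟩| = 2, so |H| is a multiple of lcm(5, 2) = 10 and divides |G| = 20.
Closing under the operation: H = {1, 5, 7, 9, 19, 25, 35, 37, 39, 43}, so |H| = 10.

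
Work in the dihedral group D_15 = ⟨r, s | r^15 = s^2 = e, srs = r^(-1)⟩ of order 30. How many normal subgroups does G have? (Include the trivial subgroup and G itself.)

G has 28 subgroups. Checking conjugation-invariance by order — order 1: 1/1 normal; order 2: 0/15 normal; order 3: 1/1 normal; order 5: 1/1 normal; order 6: 0/5 normal; order 10: 0/3 normal; order 15: 1/1 normal; order 30: 1/1 normal.
Total normal subgroups: 5.

5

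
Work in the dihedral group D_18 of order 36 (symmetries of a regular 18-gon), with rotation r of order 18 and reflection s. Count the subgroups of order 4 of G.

9

|G| = 36 and 4 | 36, so subgroups of order 4 are possible by Lagrange.
The subgroups of order 4 are: {e, r^9, rs, r^10s}; {e, r^9, r^2s, r^11s}; {e, r^9, r^3s, r^12s}; {e, r^9, r^4s, r^13s}; … (9 in all).
So G has 9 subgroups of order 4.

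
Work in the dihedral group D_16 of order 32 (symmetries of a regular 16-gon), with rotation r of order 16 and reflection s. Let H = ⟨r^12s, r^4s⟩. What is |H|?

|⟨r^12s⟩| = 2 and |⟨r^4s⟩| = 2, so |H| is a multiple of lcm(2, 2) = 2 and divides |G| = 32.
Closing under the operation: H = {e, r^8, r^4s, r^12s}, so |H| = 4.

4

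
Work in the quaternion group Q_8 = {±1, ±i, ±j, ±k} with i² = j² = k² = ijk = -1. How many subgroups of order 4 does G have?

|G| = 8 and 4 | 8, so subgroups of order 4 are possible by Lagrange.
The subgroups of order 4 are: {1, -1, i, -i}; {1, -1, j, -j}; {1, -1, k, -k}.
So G has 3 subgroups of order 4.

3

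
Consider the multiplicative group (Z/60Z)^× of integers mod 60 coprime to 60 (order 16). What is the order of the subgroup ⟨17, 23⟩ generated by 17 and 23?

|⟨17⟩| = 4 and |⟨23⟩| = 4, so |H| is a multiple of lcm(4, 4) = 4 and divides |G| = 16.
Closing under the operation: H = {1, 17, 19, 23, 31, 47, 49, 53}, so |H| = 8.

8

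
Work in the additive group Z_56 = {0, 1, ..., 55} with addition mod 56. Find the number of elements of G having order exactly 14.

6

In a cyclic group of order 56, the number of elements of order d (for d | 56) is φ(d).
φ(14) = 6.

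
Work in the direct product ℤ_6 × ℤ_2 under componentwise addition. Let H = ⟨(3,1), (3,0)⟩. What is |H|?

|⟨(3,1)⟩| = 2 and |⟨(3,0)⟩| = 2, so |H| is a multiple of lcm(2, 2) = 2 and divides |G| = 12.
Closing under the operation: H = {(0,0), (0,1), (3,0), (3,1)}, so |H| = 4.

4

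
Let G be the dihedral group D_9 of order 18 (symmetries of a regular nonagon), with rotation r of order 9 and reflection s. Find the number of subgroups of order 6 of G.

|G| = 18 and 6 | 18, so subgroups of order 6 are possible by Lagrange.
The subgroups of order 6 are: {e, r^3, r^6, r^2s, r^5s, r^8s}; {e, r^3, r^6, s, r^3s, r^6s}; {e, r^3, r^6, rs, r^4s, r^7s}.
So G has 3 subgroups of order 6.

3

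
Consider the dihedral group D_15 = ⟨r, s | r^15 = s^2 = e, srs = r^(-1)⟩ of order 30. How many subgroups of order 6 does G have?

5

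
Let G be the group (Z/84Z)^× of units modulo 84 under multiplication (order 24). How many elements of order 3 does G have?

2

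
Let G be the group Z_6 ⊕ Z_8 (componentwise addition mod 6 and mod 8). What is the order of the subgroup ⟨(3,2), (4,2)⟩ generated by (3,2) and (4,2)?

24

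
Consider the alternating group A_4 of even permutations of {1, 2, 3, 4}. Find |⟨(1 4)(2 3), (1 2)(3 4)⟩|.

4

|⟨(1 4)(2 3)⟩| = 2 and |⟨(1 2)(3 4)⟩| = 2, so |H| is a multiple of lcm(2, 2) = 2 and divides |G| = 12.
Closing under the operation: H = {e, (1 2)(3 4), (1 3)(2 4), (1 4)(2 3)}, so |H| = 4.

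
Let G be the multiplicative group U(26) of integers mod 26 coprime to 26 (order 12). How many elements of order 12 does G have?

The elements of order 12 are: 7, 11, 15, 19.
That's 4.

4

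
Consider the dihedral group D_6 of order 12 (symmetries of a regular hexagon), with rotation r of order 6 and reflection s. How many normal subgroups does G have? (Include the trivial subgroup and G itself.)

7

G has 16 subgroups. Checking conjugation-invariance by order — order 1: 1/1 normal; order 2: 1/7 normal; order 3: 1/1 normal; order 4: 0/3 normal; order 6: 3/3 normal; order 12: 1/1 normal.
Total normal subgroups: 7.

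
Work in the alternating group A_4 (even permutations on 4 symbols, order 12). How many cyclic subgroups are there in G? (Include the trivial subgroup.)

8

Each element a generates a cyclic subgroup ⟨a⟩; distinct elements may generate the same one (a cyclic group of order d has φ(d) generators).
Cyclic subgroups by order — order 1: 1; order 2: 3; order 3: 4.
Total: 8.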